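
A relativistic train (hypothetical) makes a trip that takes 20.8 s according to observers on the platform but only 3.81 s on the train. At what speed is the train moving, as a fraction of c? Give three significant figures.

The proper time is measured on the train (both events occur at the train's location); Δt is measured on the platform. γ = Δt/τ = 20.8/3.81 = 5.459.
β = √(1 − 1/γ²) = √(1 − 0.03355) = √0.9664

β = 0.983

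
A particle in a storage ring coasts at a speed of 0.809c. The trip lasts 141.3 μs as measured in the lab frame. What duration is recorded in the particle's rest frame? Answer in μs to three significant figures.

τ = 83.1 μs

γ = 1/√(1 − 0.809²) = 1/√0.3455 = 1.701
The interval measured in the lab frame is the dilated one; the clock in the particle's rest frame measures the proper time τ = Δt/γ = 141.3/1.701 μs.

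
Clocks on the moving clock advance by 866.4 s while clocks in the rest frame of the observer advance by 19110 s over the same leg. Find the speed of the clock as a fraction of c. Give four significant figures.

The proper time is measured on the moving clock (both events occur at the clock's location); Δt is measured in the rest frame of the observer. γ = Δt/τ = 19110/866.4 = 22.06.
β = √(1 − 1/γ²) = √(1 − 0.002055) = √0.9979

v = 0.9990c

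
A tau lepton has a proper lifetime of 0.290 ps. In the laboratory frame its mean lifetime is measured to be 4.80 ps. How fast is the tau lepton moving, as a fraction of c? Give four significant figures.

v = 0.9982c

γ = Δt/τ₀ = 4.80/0.290 = 16.55
β = √(1 − 1/γ²) = √(1 − 0.003650) = √0.9963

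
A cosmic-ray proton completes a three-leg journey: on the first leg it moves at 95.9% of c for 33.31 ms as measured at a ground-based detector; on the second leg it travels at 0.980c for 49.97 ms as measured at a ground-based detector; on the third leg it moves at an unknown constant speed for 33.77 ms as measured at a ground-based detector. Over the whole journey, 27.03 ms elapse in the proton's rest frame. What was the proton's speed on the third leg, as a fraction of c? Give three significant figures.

β = 0.974

Leg 1: β = 0.959; γ = 1/√(1 − 0.959²) = 1/√0.08032 = 3.529; τ_1 = 33.31/3.529 = 9.440 ms.
Leg 2: γ = 1/√(1 − 0.980²) = 1/√0.03960 = 5.025; τ_2 = 49.97/5.025 = 9.944 ms.
Leg 3: speed unknown; τ_3 = 33.77/γ_3.
Total proper time: 9.440 + 9.944 + τ_3 = 27.03, so τ_3 = 27.03 − 19.38 = 7.646 ms.
γ_3 = 33.77/7.646 = 4.417; β = √(1 − 1/γ²) = √0.9487.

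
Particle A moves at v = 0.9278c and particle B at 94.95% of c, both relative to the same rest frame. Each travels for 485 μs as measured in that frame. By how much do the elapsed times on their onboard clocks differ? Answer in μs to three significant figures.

|τ_A − τ_B| = 28.8 μs

A: γ = 1/√(1 − 0.9278²) = 1/√0.1392 = 2.680; τ_A = 485/2.680 = 180.9 μs.
B: β = 0.9495; γ = 1/√(1 − 0.9495²) = 1/√0.09845 = 3.187; τ_B = 485/3.187 = 152.2 μs.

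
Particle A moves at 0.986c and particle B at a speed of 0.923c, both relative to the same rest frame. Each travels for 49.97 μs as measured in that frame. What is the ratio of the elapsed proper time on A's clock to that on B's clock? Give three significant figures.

τ_A/τ_B = 0.433

A: γ = 1/√(1 − 0.986²) = 1/√0.02780 = 5.997. B: γ = 1/√(1 − 0.923²) = 1/√0.1481 = 2.599.
τ_A/τ_B = γ_B/γ_A = 2.599/5.997 = 0.4333, so τ_A/τ_B = 0.4333.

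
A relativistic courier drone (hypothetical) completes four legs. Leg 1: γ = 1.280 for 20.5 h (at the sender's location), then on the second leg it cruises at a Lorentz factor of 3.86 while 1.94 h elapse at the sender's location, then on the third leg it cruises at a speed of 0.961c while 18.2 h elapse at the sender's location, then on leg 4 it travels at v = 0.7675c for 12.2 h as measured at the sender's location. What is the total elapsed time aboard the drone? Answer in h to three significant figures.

τ = 29.4 h

Leg 1: γ = 1.280; τ_1 = 20.5/1.280 = 16.02 h.
Leg 2: γ = 3.86; τ_2 = 1.94/3.860 = 0.5026 h.
Leg 3: γ = 1/√(1 − 0.961²) = 1/√0.07648 = 3.616; τ_3 = 18.2/3.616 = 5.033 h.
Leg 4: γ = 1/√(1 − 0.7675²) = 1/√0.4109 = 1.560; τ_4 = 12.2/1.560 = 7.821 h.
Total: 16.02 + 0.5026 + 5.033 + 7.821 h.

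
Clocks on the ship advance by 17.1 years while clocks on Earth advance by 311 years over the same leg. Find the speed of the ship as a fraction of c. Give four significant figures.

The proper time is measured on the ship (both events occur at the ship's location); Δt is measured on Earth. γ = Δt/τ = 311/17.1 = 18.19.
β = √(1 − 1/γ²) = √(1 − 0.003023) = √0.9970

v = 0.9985c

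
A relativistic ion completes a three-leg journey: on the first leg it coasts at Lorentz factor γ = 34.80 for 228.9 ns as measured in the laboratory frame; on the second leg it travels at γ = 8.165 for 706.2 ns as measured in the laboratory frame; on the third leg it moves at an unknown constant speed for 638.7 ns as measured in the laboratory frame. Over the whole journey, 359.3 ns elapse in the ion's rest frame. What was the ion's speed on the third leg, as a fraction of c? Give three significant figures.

Leg 1: γ = 34.80; τ_1 = 228.9/34.80 = 6.578 ns.
Leg 2: γ = 8.165; τ_2 = 706.2/8.165 = 86.49 ns.
Leg 3: speed unknown; τ_3 = 638.7/γ_3.
Total proper time: 6.578 + 86.49 + τ_3 = 359.3, so τ_3 = 359.3 − 93.07 = 266.2 ns.
γ_3 = 638.7/266.2 = 2.399; β = √(1 − 1/γ²) = √0.8263.

β = 0.909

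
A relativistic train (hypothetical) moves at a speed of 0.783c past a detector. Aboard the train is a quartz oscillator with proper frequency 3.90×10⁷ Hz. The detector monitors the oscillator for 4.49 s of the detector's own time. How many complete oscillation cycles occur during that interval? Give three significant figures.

N = 1.09×10⁸

γ = 1/√(1 − 0.783²) = 1/√0.3869 = 1.608
During 4.49 s of lab time, the oscillator's proper time advances by τ = Δt/γ = 4.49/1.608 = 2.793 s = 2.793×10⁰ s.
N = f × τ = 3.90×10⁷ × 2.793×10⁰ = 1.089×10⁸.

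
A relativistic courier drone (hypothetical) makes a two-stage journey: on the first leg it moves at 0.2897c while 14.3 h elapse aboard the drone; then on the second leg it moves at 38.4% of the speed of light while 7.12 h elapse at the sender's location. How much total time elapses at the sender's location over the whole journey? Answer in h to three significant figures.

Δt = 22.1 h

Leg 1: γ = 1/√(1 − 0.2897²) = 1/√0.9161 = 1.045; Δt_1 = 1.045 × 14.3 = 14.94 h.
Leg 2: 7.12 h is already measured at the sender's location.
Total: 14.94 + 7.120 h.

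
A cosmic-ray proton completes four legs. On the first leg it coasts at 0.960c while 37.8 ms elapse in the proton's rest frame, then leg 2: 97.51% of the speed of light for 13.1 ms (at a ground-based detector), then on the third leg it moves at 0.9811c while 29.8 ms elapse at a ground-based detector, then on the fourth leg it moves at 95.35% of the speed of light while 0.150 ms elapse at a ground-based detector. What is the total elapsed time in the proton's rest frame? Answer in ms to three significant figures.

Leg 1: 37.8 ms is already measured in the proton's rest frame.
Leg 2: β = 0.9751; γ = 1/√(1 − 0.9751²) = 1/√0.04918 = 4.509; τ_2 = 13.1/4.509 = 2.905 ms.
Leg 3: γ = 1/√(1 − 0.9811²) = 1/√0.03744 = 5.168; τ_3 = 29.8/5.168 = 5.766 ms.
Leg 4: β = 0.9535; γ = 1/√(1 − 0.9535²) = 1/√0.09084 = 3.318; τ_4 = 0.150/3.318 = 0.04521 ms.
Total: 37.80 + 2.905 + 5.766 + 0.04521 ms.

τ = 46.5 ms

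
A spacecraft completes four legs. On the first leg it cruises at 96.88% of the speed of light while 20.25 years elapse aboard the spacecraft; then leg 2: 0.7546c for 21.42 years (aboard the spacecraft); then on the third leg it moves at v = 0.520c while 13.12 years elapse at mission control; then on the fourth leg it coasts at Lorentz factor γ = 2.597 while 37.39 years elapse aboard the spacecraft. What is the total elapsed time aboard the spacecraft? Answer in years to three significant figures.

Leg 1: 20.25 years is already measured aboard the spacecraft.
Leg 2: 21.42 years is already measured aboard the spacecraft.
Leg 3: γ = 1/√(1 − 0.520²) = 1/√0.7296 = 1.171; τ_3 = 13.12/1.171 = 11.21 years.
Leg 4: 37.39 years is already measured aboard the spacecraft.
Total: 20.25 + 21.42 + 11.21 + 37.39 years.

τ = 90.3 years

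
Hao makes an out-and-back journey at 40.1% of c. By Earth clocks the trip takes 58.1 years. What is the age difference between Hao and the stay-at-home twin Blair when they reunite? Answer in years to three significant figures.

Δt − τ = 4.88 years

β = 0.401; γ = 1/√(1 − 0.401²) = 1/√0.8392 = 1.092
Hao's elapsed proper time: τ = 58.1/1.092 = 53.22 years.
Age gap = Δt − τ = 58.1 − 53.22 years.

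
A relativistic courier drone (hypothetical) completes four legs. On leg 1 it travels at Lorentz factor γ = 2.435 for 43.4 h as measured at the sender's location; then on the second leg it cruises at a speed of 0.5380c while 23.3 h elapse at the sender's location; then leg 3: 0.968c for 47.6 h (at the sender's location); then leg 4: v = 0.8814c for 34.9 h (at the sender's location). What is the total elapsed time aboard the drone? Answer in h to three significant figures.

τ = 65.9 h

Leg 1: γ = 2.435; τ_1 = 43.4/2.435 = 17.82 h.
Leg 2: γ = 1/√(1 − 0.5380²) = 1/√0.7106 = 1.186; τ_2 = 23.3/1.186 = 19.64 h.
Leg 3: γ = 1/√(1 − 0.968²) = 1/√0.06298 = 3.985; τ_3 = 47.6/3.985 = 11.95 h.
Leg 4: γ = 1/√(1 − 0.8814²) = 1/√0.2231 = 2.117; τ_4 = 34.9/2.117 = 16.49 h.
Total: 17.82 + 19.64 + 11.95 + 16.49 h.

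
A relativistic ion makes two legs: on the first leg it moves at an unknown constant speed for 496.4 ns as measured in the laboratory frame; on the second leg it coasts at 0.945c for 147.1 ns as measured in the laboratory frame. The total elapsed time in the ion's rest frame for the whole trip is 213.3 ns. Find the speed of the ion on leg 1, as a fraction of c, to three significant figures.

β = 0.943

Leg 1: speed unknown; τ_1 = 496.4/γ_1.
Leg 2: γ = 1/√(1 − 0.945²) = 1/√0.1070 = 3.057; τ_2 = 147.1/3.057 = 48.11 ns.
Total proper time: τ_1 + 48.11 = 213.3, so τ_1 = 213.3 − 48.11 = 165.2 ns.
γ_1 = 496.4/165.2 = 3.005; β = √(1 − 1/γ²) = √0.8893.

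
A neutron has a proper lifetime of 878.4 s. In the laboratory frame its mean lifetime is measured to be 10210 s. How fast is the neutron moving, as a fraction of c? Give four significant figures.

γ = Δt/τ₀ = 10210/878.4 = 11.62
β = √(1 − 1/γ²) = √(1 − 0.007402) = √0.9926

v = 0.9963c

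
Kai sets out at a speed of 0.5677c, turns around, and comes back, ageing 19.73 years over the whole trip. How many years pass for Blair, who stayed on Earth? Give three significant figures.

γ = 1/√(1 − 0.5677²) = 1/√0.6777 = 1.215
Earth-frame duration is the dilated interval: Δt = γτ = 1.215 × 19.73 years.

Δt = 24.0 years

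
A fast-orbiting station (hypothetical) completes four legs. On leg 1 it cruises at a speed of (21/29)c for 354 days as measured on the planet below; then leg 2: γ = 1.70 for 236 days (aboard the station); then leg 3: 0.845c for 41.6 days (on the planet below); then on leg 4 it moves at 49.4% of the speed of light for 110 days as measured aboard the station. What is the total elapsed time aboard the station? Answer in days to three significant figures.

Leg 1: γ = 1/√(1 − (21/29)²) = 29/20 = 1.450; τ_1 = 354/1.450 = 244.1 days.
Leg 2: 236 days is already measured aboard the station.
Leg 3: γ = 1/√(1 − 0.845²) = 1/√0.2860 = 1.870; τ_3 = 41.6/1.870 = 22.25 days.
Leg 4: 110 days is already measured aboard the station.
Total: 244.1 + 236.0 + 22.25 + 110.0 days.

τ = 612 days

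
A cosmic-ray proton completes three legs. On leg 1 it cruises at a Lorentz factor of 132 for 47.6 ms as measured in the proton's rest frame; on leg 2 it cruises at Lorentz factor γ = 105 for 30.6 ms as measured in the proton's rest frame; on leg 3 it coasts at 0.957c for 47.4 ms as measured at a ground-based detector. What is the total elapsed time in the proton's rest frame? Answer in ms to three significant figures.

τ = 92.0 ms

Leg 1: 47.6 ms is already measured in the proton's rest frame.
Leg 2: 30.6 ms is already measured in the proton's rest frame.
Leg 3: γ = 1/√(1 − 0.957²) = 1/√0.08415 = 3.447; τ_3 = 47.4/3.447 = 13.75 ms.
Total: 47.60 + 30.60 + 13.75 ms.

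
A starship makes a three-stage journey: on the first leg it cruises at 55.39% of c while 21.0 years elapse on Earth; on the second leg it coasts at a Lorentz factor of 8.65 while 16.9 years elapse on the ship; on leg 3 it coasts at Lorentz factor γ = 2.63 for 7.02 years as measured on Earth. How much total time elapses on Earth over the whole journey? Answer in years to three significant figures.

Δt = 174 years

Leg 1: 21.0 years is already measured on Earth.
Leg 2: γ = 8.65; Δt_2 = 8.650 × 16.9 = 146.2 years.
Leg 3: 7.02 years is already measured on Earth.
Total: 21.00 + 146.2 + 7.020 years.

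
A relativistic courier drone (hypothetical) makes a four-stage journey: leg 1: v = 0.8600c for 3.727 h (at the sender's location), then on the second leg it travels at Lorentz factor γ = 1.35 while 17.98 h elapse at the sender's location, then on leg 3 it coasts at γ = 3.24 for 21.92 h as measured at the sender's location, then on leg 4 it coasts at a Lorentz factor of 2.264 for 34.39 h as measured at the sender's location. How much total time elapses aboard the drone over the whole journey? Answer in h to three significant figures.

τ = 37.2 h

Leg 1: γ = 1/√(1 − 0.8600²) = 1/√0.2604 = 1.960; τ_1 = 3.727/1.960 = 1.902 h.
Leg 2: γ = 1.35; τ_2 = 17.98/1.350 = 13.32 h.
Leg 3: γ = 3.24; τ_3 = 21.92/3.240 = 6.765 h.
Leg 4: γ = 2.264; τ_4 = 34.39/2.264 = 15.19 h.
Total: 1.902 + 13.32 + 6.765 + 15.19 h.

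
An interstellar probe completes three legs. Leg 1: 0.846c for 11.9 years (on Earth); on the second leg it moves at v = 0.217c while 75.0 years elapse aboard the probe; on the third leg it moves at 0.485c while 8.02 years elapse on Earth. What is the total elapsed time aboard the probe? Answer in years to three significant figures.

τ = 88.4 years

Leg 1: γ = 1/√(1 − 0.846²) = 1/√0.2843 = 1.876; τ_1 = 11.9/1.876 = 6.345 years.
Leg 2: 75.0 years is already measured aboard the probe.
Leg 3: γ = 1/√(1 − 0.485²) = 1/√0.7648 = 1.143; τ_3 = 8.02/1.143 = 7.014 years.
Total: 6.345 + 75.00 + 7.014 years.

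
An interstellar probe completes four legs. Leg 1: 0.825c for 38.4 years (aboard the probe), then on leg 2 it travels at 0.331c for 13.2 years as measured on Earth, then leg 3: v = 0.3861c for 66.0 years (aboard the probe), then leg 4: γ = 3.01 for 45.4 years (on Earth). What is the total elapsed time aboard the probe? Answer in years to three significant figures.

τ = 132 years

Leg 1: 38.4 years is already measured aboard the probe.
Leg 2: γ = 1/√(1 − 0.331²) = 1/√0.8904 = 1.060; τ_2 = 13.2/1.060 = 12.46 years.
Leg 3: 66.0 years is already measured aboard the probe.
Leg 4: γ = 3.01; τ_4 = 45.4/3.010 = 15.08 years.
Total: 38.40 + 12.46 + 66.00 + 15.08 years.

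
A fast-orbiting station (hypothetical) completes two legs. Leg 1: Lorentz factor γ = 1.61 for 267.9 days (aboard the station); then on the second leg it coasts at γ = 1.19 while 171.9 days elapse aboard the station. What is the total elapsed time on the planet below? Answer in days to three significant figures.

Leg 1: γ = 1.61; Δt_1 = 1.610 × 267.9 = 431.3 days.
Leg 2: γ = 1.19; Δt_2 = 1.190 × 171.9 = 204.6 days.
Total: 431.3 + 204.6 days.

Δt = 636 days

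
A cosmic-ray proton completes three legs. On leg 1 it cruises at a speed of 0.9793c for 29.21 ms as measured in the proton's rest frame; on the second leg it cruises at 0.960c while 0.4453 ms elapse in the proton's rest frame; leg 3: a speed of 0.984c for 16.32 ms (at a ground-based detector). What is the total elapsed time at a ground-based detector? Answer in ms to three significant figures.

Δt = 162 ms

Leg 1: γ = 1/√(1 − 0.9793²) = 1/√0.04097 = 4.940; Δt_1 = 4.940 × 29.21 = 144.3 ms.
Leg 2: γ = 1/√(1 − 0.960²) = 25/7 ≈ 3.571; Δt_2 = 3.571 × 0.4453 = 1.590 ms.
Leg 3: 16.32 ms is already measured at a ground-based detector.
Total: 144.3 + 1.590 + 16.32 ms.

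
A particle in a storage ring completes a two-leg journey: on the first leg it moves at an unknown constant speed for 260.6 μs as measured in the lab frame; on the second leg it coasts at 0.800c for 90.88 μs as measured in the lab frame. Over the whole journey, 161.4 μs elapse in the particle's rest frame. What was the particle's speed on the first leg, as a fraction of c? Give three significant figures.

β = 0.912

Leg 1: speed unknown; τ_1 = 260.6/γ_1.
Leg 2: γ = 1/√(1 − 0.800²) = 5/3 ≈ 1.667; τ_2 = 90.88/1.667 = 54.53 μs.
Total proper time: τ_1 + 54.53 = 161.4, so τ_1 = 161.4 − 54.53 = 106.9 μs.
γ_1 = 260.6/106.9 = 2.438; β = √(1 − 1/γ²) = √0.8318.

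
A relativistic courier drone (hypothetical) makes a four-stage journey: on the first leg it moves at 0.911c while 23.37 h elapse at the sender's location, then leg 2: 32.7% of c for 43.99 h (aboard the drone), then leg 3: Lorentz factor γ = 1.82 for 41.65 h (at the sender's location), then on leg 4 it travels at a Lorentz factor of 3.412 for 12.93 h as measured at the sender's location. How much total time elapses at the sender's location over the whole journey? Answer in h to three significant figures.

Leg 1: 23.37 h is already measured at the sender's location.
Leg 2: β = 0.327; γ = 1/√(1 − 0.327²) = 1/√0.8931 = 1.058; Δt_2 = 1.058 × 43.99 = 46.55 h.
Leg 3: 41.65 h is already measured at the sender's location.
Leg 4: 12.93 h is already measured at the sender's location.
Total: 23.37 + 46.55 + 41.65 + 12.93 h.

Δt = 124 h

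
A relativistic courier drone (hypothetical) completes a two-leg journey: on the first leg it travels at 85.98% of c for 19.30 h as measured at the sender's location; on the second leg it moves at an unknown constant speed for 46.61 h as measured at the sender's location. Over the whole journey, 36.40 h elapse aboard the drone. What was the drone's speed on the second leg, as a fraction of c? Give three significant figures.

β = 0.822

Leg 1: β = 0.8598; γ = 1/√(1 − 0.8598²) = 1/√0.2607 = 1.958; τ_1 = 19.30/1.958 = 9.855 h.
Leg 2: speed unknown; τ_2 = 46.61/γ_2.
Total proper time: 9.855 + τ_2 = 36.40, so τ_2 = 36.40 − 9.855 = 26.54 h.
γ_2 = 46.61/26.54 = 1.756; β = √(1 − 1/γ²) = √0.6757.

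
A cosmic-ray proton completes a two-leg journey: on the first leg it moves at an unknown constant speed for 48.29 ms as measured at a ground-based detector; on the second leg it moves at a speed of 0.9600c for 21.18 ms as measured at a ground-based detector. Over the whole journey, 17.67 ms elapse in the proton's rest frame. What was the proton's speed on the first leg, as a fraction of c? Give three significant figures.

β = 0.970

Leg 1: speed unknown; τ_1 = 48.29/γ_1.
Leg 2: γ = 1/√(1 − 0.9600²) = 1/√0.07840 = 3.571; τ_2 = 21.18/3.571 = 5.930 ms.
Total proper time: τ_1 + 5.930 = 17.67, so τ_1 = 17.67 − 5.930 = 11.74 ms.
γ_1 = 48.29/11.74 = 4.113; β = √(1 − 1/γ²) = √0.9409.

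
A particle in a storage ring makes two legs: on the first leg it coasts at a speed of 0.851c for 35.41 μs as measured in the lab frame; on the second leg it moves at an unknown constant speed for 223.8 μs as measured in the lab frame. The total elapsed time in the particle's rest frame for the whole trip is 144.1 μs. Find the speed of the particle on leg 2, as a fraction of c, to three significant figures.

Leg 1: γ = 1/√(1 − 0.851²) = 1/√0.2758 = 1.904; τ_1 = 35.41/1.904 = 18.60 μs.
Leg 2: speed unknown; τ_2 = 223.8/γ_2.
Total proper time: 18.60 + τ_2 = 144.1, so τ_2 = 144.1 − 18.60 = 125.5 μs.
γ_2 = 223.8/125.5 = 1.783; β = √(1 − 1/γ²) = √0.6855.

β = 0.828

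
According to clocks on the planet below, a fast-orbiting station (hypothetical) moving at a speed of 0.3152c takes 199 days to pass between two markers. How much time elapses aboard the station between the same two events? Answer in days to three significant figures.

γ = 1/√(1 − 0.3152²) = 1/√0.9006 = 1.054
The interval measured on the planet below is the dilated one; the clock aboard the station measures the proper time τ = Δt/γ = 199/1.054 days.

τ = 189 days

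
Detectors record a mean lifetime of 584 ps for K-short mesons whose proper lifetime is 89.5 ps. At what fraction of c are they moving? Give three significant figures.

β = 0.988

γ = Δt/τ₀ = 584/89.5 = 6.525
β = √(1 − 1/γ²) = √(1 − 0.02349) = √0.9765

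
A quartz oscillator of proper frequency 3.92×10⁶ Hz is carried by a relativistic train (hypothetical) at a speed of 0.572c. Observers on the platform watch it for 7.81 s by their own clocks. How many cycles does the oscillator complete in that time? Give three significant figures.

N = 2.51×10⁷

γ = 1/√(1 − 0.572²) = 1/√0.6728 = 1.219
During 7.81 s of lab time, the oscillator's proper time advances by τ = Δt/γ = 7.81/1.219 = 6.406 s = 6.406×10⁰ s.
N = f × τ = 3.92×10⁶ × 6.406×10⁰ = 2.511×10⁷.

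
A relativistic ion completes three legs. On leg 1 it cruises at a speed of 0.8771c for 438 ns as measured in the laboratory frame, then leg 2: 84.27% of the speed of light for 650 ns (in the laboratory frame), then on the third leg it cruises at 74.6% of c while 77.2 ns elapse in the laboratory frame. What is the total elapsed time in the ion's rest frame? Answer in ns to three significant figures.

Leg 1: γ = 1/√(1 − 0.8771²) = 1/√0.2307 = 2.082; τ_1 = 438/2.082 = 210.4 ns.
Leg 2: β = 0.8427; γ = 1/√(1 − 0.8427²) = 1/√0.2899 = 1.857; τ_2 = 650/1.857 = 349.9 ns.
Leg 3: β = 0.746; γ = 1/√(1 − 0.746²) = 1/√0.4435 = 1.502; τ_3 = 77.2/1.502 = 51.41 ns.
Total: 210.4 + 349.9 + 51.41 ns.

τ = 612 ns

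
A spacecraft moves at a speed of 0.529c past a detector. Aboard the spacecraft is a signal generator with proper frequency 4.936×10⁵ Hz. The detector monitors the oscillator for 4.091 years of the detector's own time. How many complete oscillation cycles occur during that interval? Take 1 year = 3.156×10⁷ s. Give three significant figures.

γ = 1/√(1 − 0.529²) = 1/√0.7202 = 1.178
During 4.091 years of lab time, the oscillator's proper time advances by τ = Δt/γ = 4.091/1.178 = 3.472 years = 1.096×10⁸ s.
N = f × τ = 4.936×10⁵ × 1.096×10⁸ = 5.408×10¹³.

N = 5.41×10¹³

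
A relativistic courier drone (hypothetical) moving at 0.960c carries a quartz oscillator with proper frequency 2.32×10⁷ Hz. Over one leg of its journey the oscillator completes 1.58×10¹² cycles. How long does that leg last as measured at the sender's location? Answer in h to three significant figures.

γ = 1/√(1 − 0.960²) = 25/7 ≈ 3.571
Proper time for N cycles: τ = N/f = 1.58×10¹²/(2.32×10⁷) = 6.810×10⁴ s = 18.92 h.
Lab-frame duration Δt = γτ = 3.571 × 18.92 = 67.56 h.

Δt = 67.6 h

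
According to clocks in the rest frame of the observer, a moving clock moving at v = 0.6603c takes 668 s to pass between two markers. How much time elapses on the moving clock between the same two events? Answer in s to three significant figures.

τ = 502 s

γ = 1/√(1 − 0.6603²) = 1/√0.5640 = 1.332
The interval measured in the rest frame of the observer is the dilated one; the clock on the moving clock measures the proper time τ = Δt/γ = 668/1.332 s.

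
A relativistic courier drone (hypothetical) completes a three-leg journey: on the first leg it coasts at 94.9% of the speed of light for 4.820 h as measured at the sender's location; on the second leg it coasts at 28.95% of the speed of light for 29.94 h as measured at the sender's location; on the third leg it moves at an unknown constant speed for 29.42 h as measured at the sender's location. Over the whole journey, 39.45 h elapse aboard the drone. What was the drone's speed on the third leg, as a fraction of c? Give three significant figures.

Leg 1: β = 0.949; γ = 1/√(1 − 0.949²) = 1/√0.09940 = 3.172; τ_1 = 4.820/3.172 = 1.520 h.
Leg 2: β = 0.2895; γ = 1/√(1 − 0.2895²) = 1/√0.9162 = 1.045; τ_2 = 29.94/1.045 = 28.66 h.
Leg 3: speed unknown; τ_3 = 29.42/γ_3.
Total proper time: 1.520 + 28.66 + τ_3 = 39.45, so τ_3 = 39.45 − 30.18 = 9.272 h.
γ_3 = 29.42/9.272 = 3.173; β = √(1 − 1/γ²) = √0.9007.

β = 0.949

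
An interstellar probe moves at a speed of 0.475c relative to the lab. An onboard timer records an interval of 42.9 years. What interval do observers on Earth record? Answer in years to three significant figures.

Δt = 48.8 years

γ = 1/√(1 − 0.475²) = 1/√0.7744 = 1.136
The interval measured aboard the probe is the proper time (both events occur at the same place in that frame); the lab-frame interval is Δt = γτ = 1.136 × 42.9 years.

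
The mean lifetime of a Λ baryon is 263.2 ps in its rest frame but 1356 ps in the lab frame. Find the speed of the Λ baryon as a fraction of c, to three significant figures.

v = 0.981c

γ = Δt/τ₀ = 1356/263.2 = 5.152
β = √(1 − 1/γ²) = √(1 − 0.03767) = √0.9623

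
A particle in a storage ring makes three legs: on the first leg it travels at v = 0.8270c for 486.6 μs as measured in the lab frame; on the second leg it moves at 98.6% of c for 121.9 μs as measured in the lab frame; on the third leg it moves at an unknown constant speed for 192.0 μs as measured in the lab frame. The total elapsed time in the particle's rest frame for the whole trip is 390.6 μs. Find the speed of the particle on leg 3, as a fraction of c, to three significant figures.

Leg 1: γ = 1/√(1 − 0.8270²) = 1/√0.3161 = 1.779; τ_1 = 486.6/1.779 = 273.6 μs.
Leg 2: β = 0.986; γ = 1/√(1 − 0.986²) = 1/√0.02780 = 5.997; τ_2 = 121.9/5.997 = 20.33 μs.
Leg 3: speed unknown; τ_3 = 192.0/γ_3.
Total proper time: 273.6 + 20.33 + τ_3 = 390.6, so τ_3 = 390.6 − 293.9 = 96.71 μs.
γ_3 = 192.0/96.71 = 1.985; β = √(1 − 1/γ²) = √0.7463.

β = 0.864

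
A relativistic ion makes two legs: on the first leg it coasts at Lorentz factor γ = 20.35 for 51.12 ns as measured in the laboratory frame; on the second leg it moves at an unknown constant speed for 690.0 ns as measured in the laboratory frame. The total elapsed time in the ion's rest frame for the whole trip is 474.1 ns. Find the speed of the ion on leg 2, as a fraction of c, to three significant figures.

Leg 1: γ = 20.35; τ_1 = 51.12/20.35 = 2.512 ns.
Leg 2: speed unknown; τ_2 = 690.0/γ_2.
Total proper time: 2.512 + τ_2 = 474.1, so τ_2 = 474.1 − 2.512 = 471.6 ns.
γ_2 = 690.0/471.6 = 1.463; β = √(1 − 1/γ²) = √0.5329.

β = 0.730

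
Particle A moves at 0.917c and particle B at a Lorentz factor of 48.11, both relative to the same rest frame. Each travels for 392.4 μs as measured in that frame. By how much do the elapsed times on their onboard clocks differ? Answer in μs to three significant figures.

A: γ = 1/√(1 − 0.917²) = 1/√0.1591 = 2.507; τ_A = 392.4/2.507 = 156.5 μs.
B: γ = 48.11; τ_B = 392.4/48.11 = 8.156 μs.

|τ_A − τ_B| = 148 μs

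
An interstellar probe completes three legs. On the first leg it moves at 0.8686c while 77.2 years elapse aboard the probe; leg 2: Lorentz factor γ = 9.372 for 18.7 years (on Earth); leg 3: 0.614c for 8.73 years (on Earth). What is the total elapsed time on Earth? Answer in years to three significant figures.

Leg 1: γ = 1/√(1 − 0.8686²) = 1/√0.2455 = 2.018; Δt_1 = 2.018 × 77.2 = 155.8 years.
Leg 2: 18.7 years is already measured on Earth.
Leg 3: 8.73 years is already measured on Earth.
Total: 155.8 + 18.70 + 8.730 years.

Δt = 183 years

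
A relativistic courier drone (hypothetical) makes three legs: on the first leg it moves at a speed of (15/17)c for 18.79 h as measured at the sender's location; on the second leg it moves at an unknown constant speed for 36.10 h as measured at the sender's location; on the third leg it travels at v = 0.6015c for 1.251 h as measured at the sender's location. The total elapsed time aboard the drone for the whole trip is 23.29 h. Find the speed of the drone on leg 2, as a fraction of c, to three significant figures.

Leg 1: γ = 1/√(1 − (15/17)²) = 17/8 = 2.125; τ_1 = 18.79/2.125 = 8.842 h.
Leg 2: speed unknown; τ_2 = 36.10/γ_2.
Leg 3: γ = 1/√(1 − 0.6015²) = 1/√0.6382 = 1.252; τ_3 = 1.251/1.252 = 0.9994 h.
Total proper time: 8.842 + τ_2 + 0.9994 = 23.29, so τ_2 = 23.29 − 9.842 = 13.45 h.
γ_2 = 36.10/13.45 = 2.684; β = √(1 − 1/γ²) = √0.8612.

β = 0.928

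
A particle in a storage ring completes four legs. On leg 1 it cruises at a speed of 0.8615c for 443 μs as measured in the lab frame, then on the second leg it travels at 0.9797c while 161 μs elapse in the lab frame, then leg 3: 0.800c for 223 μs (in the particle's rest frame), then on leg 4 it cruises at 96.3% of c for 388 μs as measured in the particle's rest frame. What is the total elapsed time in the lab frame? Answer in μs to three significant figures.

Leg 1: 443 μs is already measured in the lab frame.
Leg 2: 161 μs is already measured in the lab frame.
Leg 3: γ = 1/√(1 − 0.800²) = 5/3 ≈ 1.667; Δt_3 = 1.667 × 223 = 371.7 μs.
Leg 4: β = 0.963; γ = 1/√(1 − 0.963²) = 1/√0.07263 = 3.711; Δt_4 = 3.711 × 388 = 1440 μs.
Total: 443.0 + 161.0 + 371.7 + 1440 μs.

Δt = 2420 μs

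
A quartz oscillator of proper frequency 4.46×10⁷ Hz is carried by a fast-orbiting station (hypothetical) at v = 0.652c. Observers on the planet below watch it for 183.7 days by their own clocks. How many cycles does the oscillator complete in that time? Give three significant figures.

N = 5.37×10¹⁴

γ = 1/√(1 − 0.652²) = 1/√0.5749 = 1.319
During 183.7 days of lab time, the oscillator's proper time advances by τ = Δt/γ = 183.7/1.319 = 139.3 days = 1.203×10⁷ s.
N = f × τ = 4.46×10⁷ × 1.203×10⁷ = 5.367×10¹⁴.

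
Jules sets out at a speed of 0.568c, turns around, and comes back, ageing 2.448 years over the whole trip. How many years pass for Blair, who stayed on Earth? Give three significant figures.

γ = 1/√(1 − 0.568²) = 1/√0.6774 = 1.215
Earth-frame duration is the dilated interval: Δt = γτ = 1.215 × 2.448 years.

Δt = 2.97 years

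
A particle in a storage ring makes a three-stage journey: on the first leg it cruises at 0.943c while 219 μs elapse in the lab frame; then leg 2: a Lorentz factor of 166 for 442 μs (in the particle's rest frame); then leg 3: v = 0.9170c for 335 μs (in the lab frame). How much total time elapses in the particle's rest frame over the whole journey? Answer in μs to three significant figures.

Leg 1: γ = 1/√(1 − 0.943²) = 1/√0.1108 = 3.005; τ_1 = 219/3.005 = 72.88 μs.
Leg 2: 442 μs is already measured in the particle's rest frame.
Leg 3: γ = 1/√(1 − 0.9170²) = 1/√0.1591 = 2.507; τ_3 = 335/2.507 = 133.6 μs.
Total: 72.88 + 442.0 + 133.6 μs.

τ = 649 μs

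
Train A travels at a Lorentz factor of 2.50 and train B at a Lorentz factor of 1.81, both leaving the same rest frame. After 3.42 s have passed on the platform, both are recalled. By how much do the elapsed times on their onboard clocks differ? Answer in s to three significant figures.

|τ_A − τ_B| = 0.522 s

A: γ = 2.50; τ_A = 3.42/2.500 = 1.368 s.
B: γ = 1.81; τ_B = 3.42/1.810 = 1.890 s.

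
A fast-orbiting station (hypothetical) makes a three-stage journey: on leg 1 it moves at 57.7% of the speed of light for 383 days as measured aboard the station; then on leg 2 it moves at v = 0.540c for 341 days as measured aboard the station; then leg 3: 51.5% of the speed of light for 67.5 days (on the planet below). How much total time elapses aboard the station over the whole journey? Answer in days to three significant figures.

Leg 1: 383 days is already measured aboard the station.
Leg 2: 341 days is already measured aboard the station.
Leg 3: β = 0.515; γ = 1/√(1 − 0.515²) = 1/√0.7348 = 1.167; τ_3 = 67.5/1.167 = 57.86 days.
Total: 383.0 + 341.0 + 57.86 days.

τ = 782 days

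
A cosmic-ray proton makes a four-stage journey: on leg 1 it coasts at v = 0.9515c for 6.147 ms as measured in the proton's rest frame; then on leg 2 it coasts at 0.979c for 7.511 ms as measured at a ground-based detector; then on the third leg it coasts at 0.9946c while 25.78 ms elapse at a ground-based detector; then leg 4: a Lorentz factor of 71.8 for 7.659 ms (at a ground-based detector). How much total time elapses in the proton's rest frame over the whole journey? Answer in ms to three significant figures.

Leg 1: 6.147 ms is already measured in the proton's rest frame.
Leg 2: γ = 1/√(1 − 0.979²) = 1/√0.04156 = 4.905; τ_2 = 7.511/4.905 = 1.531 ms.
Leg 3: γ = 1/√(1 − 0.9946²) = 1/√0.01077 = 9.636; τ_3 = 25.78/9.636 = 2.676 ms.
Leg 4: γ = 71.8; τ_4 = 7.659/71.80 = 0.1067 ms.
Total: 6.147 + 1.531 + 2.676 + 0.1067 ms.

τ = 10.5 ms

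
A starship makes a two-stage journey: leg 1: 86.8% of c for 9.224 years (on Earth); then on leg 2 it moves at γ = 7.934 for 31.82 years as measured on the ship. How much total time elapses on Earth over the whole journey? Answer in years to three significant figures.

Δt = 262 years

Leg 1: 9.224 years is already measured on Earth.
Leg 2: γ = 7.934; Δt_2 = 7.934 × 31.82 = 252.5 years.
Total: 9.224 + 252.5 years.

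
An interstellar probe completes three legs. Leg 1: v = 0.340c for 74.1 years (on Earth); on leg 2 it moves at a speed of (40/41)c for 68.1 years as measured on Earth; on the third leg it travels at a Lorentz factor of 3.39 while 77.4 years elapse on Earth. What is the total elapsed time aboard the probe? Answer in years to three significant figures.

τ = 107 years

Leg 1: γ = 1/√(1 − 0.340²) = 1/√0.8844 = 1.063; τ_1 = 74.1/1.063 = 69.69 years.
Leg 2: γ = 1/√(1 − (40/41)²) = 41/9 ≈ 4.556; τ_2 = 68.1/4.556 = 14.95 years.
Leg 3: γ = 3.39; τ_3 = 77.4/3.390 = 22.83 years.
Total: 69.69 + 14.95 + 22.83 years.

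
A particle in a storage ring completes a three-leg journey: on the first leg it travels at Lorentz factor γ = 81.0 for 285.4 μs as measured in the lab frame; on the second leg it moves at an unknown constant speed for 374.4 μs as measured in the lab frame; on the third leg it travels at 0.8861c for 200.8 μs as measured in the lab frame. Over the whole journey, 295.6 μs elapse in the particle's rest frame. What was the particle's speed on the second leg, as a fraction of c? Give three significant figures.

Leg 1: γ = 81.0; τ_1 = 285.4/81.00 = 3.523 μs.
Leg 2: speed unknown; τ_2 = 374.4/γ_2.
Leg 3: γ = 1/√(1 − 0.8861²) = 1/√0.2148 = 2.158; τ_3 = 200.8/2.158 = 93.07 μs.
Total proper time: 3.523 + τ_2 + 93.07 = 295.6, so τ_2 = 295.6 − 96.59 = 199.0 μs.
γ_2 = 374.4/199.0 = 1.881; β = √(1 − 1/γ²) = √0.7175.

β = 0.847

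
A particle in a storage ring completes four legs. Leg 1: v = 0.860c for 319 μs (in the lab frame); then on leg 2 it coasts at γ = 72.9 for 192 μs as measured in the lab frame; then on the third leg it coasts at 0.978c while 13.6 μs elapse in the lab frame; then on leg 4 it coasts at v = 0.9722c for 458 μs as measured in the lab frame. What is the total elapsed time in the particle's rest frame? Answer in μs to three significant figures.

τ = 275 μs

Leg 1: γ = 1/√(1 − 0.860²) = 1/√0.2604 = 1.960; τ_1 = 319/1.960 = 162.8 μs.
Leg 2: γ = 72.9; τ_2 = 192/72.90 = 2.634 μs.
Leg 3: γ = 1/√(1 − 0.978²) = 1/√0.04352 = 4.794; τ_3 = 13.6/4.794 = 2.837 μs.
Leg 4: γ = 1/√(1 − 0.9722²) = 1/√0.05483 = 4.271; τ_4 = 458/4.271 = 107.2 μs.
Total: 162.8 + 2.634 + 2.837 + 107.2 μs.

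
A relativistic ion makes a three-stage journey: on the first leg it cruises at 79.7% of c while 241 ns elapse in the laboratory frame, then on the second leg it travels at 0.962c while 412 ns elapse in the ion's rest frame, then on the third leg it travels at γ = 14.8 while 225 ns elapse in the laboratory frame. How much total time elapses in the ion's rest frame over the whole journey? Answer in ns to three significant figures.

Leg 1: β = 0.797; γ = 1/√(1 − 0.797²) = 1/√0.3648 = 1.656; τ_1 = 241/1.656 = 145.6 ns.
Leg 2: 412 ns is already measured in the ion's rest frame.
Leg 3: γ = 14.8; τ_3 = 225/14.80 = 15.20 ns.
Total: 145.6 + 412.0 + 15.20 ns.

τ = 573 ns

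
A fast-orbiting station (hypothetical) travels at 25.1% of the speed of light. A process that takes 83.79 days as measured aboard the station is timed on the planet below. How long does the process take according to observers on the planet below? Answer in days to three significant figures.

β = 0.251; γ = 1/√(1 − 0.251²) = 1/√0.9370 = 1.033
The interval measured aboard the station is the proper time (both events occur at the same place in that frame); the lab-frame interval is Δt = γτ = 1.033 × 83.79 days.

Δt = 86.6 days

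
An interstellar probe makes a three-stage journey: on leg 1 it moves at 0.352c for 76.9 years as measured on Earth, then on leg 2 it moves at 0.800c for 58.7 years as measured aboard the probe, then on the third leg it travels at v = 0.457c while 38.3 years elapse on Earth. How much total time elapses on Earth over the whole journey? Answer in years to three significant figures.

Leg 1: 76.9 years is already measured on Earth.
Leg 2: γ = 1/√(1 − 0.800²) = 5/3 ≈ 1.667; Δt_2 = 1.667 × 58.7 = 97.83 years.
Leg 3: 38.3 years is already measured on Earth.
Total: 76.90 + 97.83 + 38.30 years.

Δt = 213 years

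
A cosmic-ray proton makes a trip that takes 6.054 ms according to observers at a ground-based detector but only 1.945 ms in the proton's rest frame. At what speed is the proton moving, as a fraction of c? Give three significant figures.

The proper time is measured in the proton's rest frame (both events occur at the proton's location); Δt is measured at a ground-based detector. γ = Δt/τ = 6.054/1.945 = 3.113.
β = √(1 − 1/γ²) = √(1 − 0.1032) = √0.8968

v = 0.947c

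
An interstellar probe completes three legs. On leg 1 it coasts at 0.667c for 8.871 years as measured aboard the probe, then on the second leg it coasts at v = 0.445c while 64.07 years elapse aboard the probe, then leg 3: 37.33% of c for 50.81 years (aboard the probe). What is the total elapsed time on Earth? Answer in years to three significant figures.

Leg 1: γ = 1/√(1 − 0.667²) = 1/√0.5551 = 1.342; Δt_1 = 1.342 × 8.871 = 11.91 years.
Leg 2: γ = 1/√(1 − 0.445²) = 1/√0.8020 = 1.117; Δt_2 = 1.117 × 64.07 = 71.54 years.
Leg 3: β = 0.3733; γ = 1/√(1 − 0.3733²) = 1/√0.8606 = 1.078; Δt_3 = 1.078 × 50.81 = 54.77 years.
Total: 11.91 + 71.54 + 54.77 years.

Δt = 138 years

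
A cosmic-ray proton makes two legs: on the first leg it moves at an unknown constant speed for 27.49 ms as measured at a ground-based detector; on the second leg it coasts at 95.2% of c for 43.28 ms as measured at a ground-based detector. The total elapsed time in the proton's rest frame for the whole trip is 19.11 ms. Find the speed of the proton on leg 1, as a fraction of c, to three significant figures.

Leg 1: speed unknown; τ_1 = 27.49/γ_1.
Leg 2: β = 0.952; γ = 1/√(1 − 0.952²) = 1/√0.09370 = 3.267; τ_2 = 43.28/3.267 = 13.25 ms.
Total proper time: τ_1 + 13.25 = 19.11, so τ_1 = 19.11 − 13.25 = 5.862 ms.
γ_1 = 27.49/5.862 = 4.689; β = √(1 − 1/γ²) = √0.9545.

β = 0.977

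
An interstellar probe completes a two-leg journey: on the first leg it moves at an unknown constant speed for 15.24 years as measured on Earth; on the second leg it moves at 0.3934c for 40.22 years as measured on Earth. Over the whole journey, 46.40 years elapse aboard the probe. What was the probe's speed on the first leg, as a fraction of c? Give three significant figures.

Leg 1: speed unknown; τ_1 = 15.24/γ_1.
Leg 2: γ = 1/√(1 − 0.3934²) = 1/√0.8452 = 1.088; τ_2 = 40.22/1.088 = 36.98 years.
Total proper time: τ_1 + 36.98 = 46.40, so τ_1 = 46.40 − 36.98 = 9.423 years.
γ_1 = 15.24/9.423 = 1.617; β = √(1 − 1/γ²) = √0.6177.

β = 0.786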